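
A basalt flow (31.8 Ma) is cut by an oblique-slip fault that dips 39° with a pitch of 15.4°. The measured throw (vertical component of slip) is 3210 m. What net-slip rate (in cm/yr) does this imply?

0.0604 cm/yr

dip-slip = throw / sin(dip) = 3210 / sin(39°) = 5101 m
net slip = dip-slip / sin(rake) = 5101 / sin(15.4°) = 19210 m
rate = 19210 m / 31.8 Ma = 0.000604 m/yr = 0.0604 cm/yr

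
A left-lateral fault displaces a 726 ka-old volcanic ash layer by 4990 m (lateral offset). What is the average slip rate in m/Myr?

6870 m/Myr

rate = 4990 m / 726 ka = 0.00687 m/yr = 6870 m/Myr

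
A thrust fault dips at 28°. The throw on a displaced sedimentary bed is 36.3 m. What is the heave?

heave = throw / tan(dip) = 36.3 / tan(28°) = 68.3 m

68.3 m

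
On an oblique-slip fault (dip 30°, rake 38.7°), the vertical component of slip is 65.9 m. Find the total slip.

dip-slip = throw / sin(dip) = 65.9 / sin(30°) = 131.8 m
net slip = dip-slip / sin(rake) = 131.8 / sin(38.7°) = 211 m

211 m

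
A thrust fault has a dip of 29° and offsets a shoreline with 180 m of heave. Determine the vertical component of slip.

throw = heave × tan(dip) = 180 × tan(29°) = 99.8 m

99.8 m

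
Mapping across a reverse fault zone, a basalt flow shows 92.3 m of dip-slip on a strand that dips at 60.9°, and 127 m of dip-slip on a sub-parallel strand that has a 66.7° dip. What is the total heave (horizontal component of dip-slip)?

95.1 m

heave_A = 92.3 × cos(60.9°) = 44.89 m
heave_B = 127 × cos(66.7°) = 50.23 m
total = 44.89 + 50.23 = 95.1 m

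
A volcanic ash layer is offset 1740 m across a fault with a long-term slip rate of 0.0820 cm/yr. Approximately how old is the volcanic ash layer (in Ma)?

age = offset / rate = 1740 m / (0.0820 cm/yr) = 2.12e+06 yr = 2.12 Ma

2.12 Ma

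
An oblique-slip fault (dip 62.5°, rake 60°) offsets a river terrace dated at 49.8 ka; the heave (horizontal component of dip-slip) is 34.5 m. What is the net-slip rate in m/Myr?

1730 m/Myr

dip-slip = heave / cos(dip) = 34.5 / cos(62.5°) = 74.72 m
net slip = dip-slip / sin(rake) = 74.72 / sin(60°) = 86.27 m
rate = 86.27 m / 49.8 ka = 0.00173 m/yr = 1730 m/Myr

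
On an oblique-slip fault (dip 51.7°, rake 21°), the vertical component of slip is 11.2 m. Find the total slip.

39.8 m

dip-slip = throw / sin(dip) = 11.2 / sin(51.7°) = 14.27 m
net slip = dip-slip / sin(rake) = 14.27 / sin(21°) = 39.8 m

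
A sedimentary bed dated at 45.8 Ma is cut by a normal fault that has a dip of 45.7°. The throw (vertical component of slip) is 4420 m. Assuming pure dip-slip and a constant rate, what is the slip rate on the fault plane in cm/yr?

dip-slip = throw / sin(dip) = 4420 m / sin(45.7°) = 6176 m
rate = 6176 m / 45.8 Ma = 0.000135 m/yr = 0.0135 cm/yr

0.0135 cm/yr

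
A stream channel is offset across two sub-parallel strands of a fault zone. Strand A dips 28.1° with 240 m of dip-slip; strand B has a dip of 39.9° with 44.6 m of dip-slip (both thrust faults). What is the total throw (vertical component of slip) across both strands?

142 m

throw_A = 240 × sin(28.1°) = 113 m
throw_B = 44.6 × sin(39.9°) = 28.61 m
total = 113 + 28.61 = 142 m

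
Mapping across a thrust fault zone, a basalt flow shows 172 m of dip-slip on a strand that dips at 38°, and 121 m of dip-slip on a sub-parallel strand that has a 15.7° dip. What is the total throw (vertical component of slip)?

139 m

throw_A = 172 × sin(38°) = 105.9 m
throw_B = 121 × sin(15.7°) = 32.74 m
total = 105.9 + 32.74 = 139 m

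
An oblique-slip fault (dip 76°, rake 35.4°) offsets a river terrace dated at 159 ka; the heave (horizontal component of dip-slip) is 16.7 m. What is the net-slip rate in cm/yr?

0.0749 cm/yr

dip-slip = heave / cos(dip) = 16.7 / cos(76°) = 69.03 m
net slip = dip-slip / sin(rake) = 69.03 / sin(35.4°) = 119.2 m
rate = 119.2 m / 159 ka = 0.000749 m/yr = 0.0749 cm/yr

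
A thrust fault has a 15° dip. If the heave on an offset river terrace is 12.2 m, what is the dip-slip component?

dip-slip = heave / cos(dip) = 12.2 / cos(15°) = 12.6 m

12.6 m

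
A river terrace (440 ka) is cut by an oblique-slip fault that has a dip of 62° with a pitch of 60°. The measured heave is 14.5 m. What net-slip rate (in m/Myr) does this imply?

81.1 m/Myr

dip-slip = heave / cos(dip) = 14.5 / cos(62°) = 30.89 m
net slip = dip-slip / sin(rake) = 30.89 / sin(60°) = 35.66 m
rate = 35.66 m / 440 ka = 0.0000811 m/yr = 81.1 m/Myr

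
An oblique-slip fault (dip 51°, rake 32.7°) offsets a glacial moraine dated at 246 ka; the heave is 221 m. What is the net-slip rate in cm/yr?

dip-slip = heave / cos(dip) = 221 / cos(51°) = 351.2 m
net slip = dip-slip / sin(rake) = 351.2 / sin(32.7°) = 650 m
rate = 650 m / 246 ka = 0.00264 m/yr = 0.264 cm/yr

0.264 cm/yr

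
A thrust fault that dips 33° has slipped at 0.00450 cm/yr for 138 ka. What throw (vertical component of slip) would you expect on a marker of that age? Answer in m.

dip-slip = rate × time = 0.00450 cm/yr × 138 ka = 6.210 m
throw = dip-slip × sin(dip) = 6.210 × sin(33°) = 3.38 m

3.38 m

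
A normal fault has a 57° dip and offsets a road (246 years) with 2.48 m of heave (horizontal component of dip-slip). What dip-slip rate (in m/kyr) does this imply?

dip-slip = heave / cos(dip) = 2.48 m / cos(57°) = 4.553 m
rate = 4.553 m / 246 years = 0.0185 m/yr = 18.5 m/kyr

18.5 m/kyr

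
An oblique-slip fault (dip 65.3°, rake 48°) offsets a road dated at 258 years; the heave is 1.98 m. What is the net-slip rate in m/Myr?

24700 m/Myr

dip-slip = heave / cos(dip) = 1.98 / cos(65.3°) = 4.738 m
net slip = dip-slip / sin(rake) = 4.738 / sin(48°) = 6.376 m
rate = 6.376 m / 258 years = 0.0247 m/yr = 24700 m/Myr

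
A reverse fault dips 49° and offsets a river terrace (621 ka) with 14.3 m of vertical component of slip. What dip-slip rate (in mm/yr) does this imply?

dip-slip = throw / sin(dip) = 14.3 m / sin(49°) = 18.95 m
rate = 18.95 m / 621 ka = 0.0000305 m/yr = 0.0305 mm/yr

0.0305 mm/yr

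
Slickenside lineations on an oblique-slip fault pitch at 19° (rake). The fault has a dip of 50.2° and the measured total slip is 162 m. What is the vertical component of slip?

dip-slip = net slip × sin(rake) = 162 m × sin(19°) = 52.74 m
throw = dip-slip × sin(dip) = 52.74 × sin(50.2°) = 40.5 m

40.5 m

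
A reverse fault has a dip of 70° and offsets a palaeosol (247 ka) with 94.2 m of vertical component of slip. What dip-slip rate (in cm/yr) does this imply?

dip-slip = throw / sin(dip) = 94.2 m / sin(70°) = 100.2 m
rate = 100.2 m / 247 ka = 0.000406 m/yr = 0.0406 cm/yr

0.0406 cm/yr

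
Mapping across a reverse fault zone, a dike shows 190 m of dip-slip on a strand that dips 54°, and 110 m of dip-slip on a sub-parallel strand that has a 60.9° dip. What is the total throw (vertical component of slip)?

throw_A = 190 × sin(54°) = 153.7 m
throw_B = 110 × sin(60.9°) = 96.11 m
total = 153.7 + 96.11 = 250 m

250 m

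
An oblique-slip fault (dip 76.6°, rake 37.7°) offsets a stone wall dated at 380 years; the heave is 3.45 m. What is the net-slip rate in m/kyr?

64.1 m/kyr

dip-slip = heave / cos(dip) = 3.45 / cos(76.6°) = 14.89 m
net slip = dip-slip / sin(rake) = 14.89 / sin(37.7°) = 24.34 m
rate = 24.34 m / 380 years = 0.0641 m/yr = 64.1 m/kyr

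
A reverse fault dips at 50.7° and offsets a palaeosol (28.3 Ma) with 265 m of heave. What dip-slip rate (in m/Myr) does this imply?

14.8 m/Myr

dip-slip = heave / cos(dip) = 265 m / cos(50.7°) = 418.4 m
rate = 418.4 m / 28.3 Ma = 0.0000148 m/yr = 14.8 m/Myr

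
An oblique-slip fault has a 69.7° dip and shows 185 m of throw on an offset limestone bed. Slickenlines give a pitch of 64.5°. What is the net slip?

219 m

dip-slip = throw / sin(dip) = 185 / sin(69.7°) = 197.3 m
net slip = dip-slip / sin(rake) = 197.3 / sin(64.5°) = 219 m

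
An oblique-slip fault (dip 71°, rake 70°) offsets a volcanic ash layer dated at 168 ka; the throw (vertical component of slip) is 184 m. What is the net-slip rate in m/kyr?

1.23 m/kyr

dip-slip = throw / sin(dip) = 184 / sin(71°) = 194.6 m
net slip = dip-slip / sin(rake) = 194.6 / sin(70°) = 207.1 m
rate = 207.1 m / 168 ka = 0.00123 m/yr = 1.23 m/kyr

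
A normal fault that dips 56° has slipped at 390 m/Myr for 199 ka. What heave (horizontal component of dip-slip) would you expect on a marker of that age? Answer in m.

dip-slip = rate × time = 390 m/Myr × 199 ka = 77.61 m
heave = dip-slip × cos(dip) = 77.61 × cos(56°) = 43.4 m

43.4 m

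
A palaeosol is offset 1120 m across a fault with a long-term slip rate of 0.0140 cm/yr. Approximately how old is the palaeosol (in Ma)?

8 Ma

age = offset / rate = 1120 m / (0.0140 cm/yr) = 8e+06 yr = 8 Ma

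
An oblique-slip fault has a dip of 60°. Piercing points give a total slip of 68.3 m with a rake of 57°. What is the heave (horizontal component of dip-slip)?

28.6 m

dip-slip = net slip × sin(rake) = 68.3 m × sin(57°) = 57.28 m
heave = dip-slip × cos(dip) = 57.28 × cos(60°) = 28.6 m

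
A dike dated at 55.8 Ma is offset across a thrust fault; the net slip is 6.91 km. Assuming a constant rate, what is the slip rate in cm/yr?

rate = 6.91 km / 55.8 Ma = 0.000124 m/yr = 0.0124 cm/yr

0.0124 cm/yr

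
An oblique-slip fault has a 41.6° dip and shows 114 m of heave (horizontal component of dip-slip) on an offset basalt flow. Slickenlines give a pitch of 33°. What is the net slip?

dip-slip = heave / cos(dip) = 114 / cos(41.6°) = 152.4 m
net slip = dip-slip / sin(rake) = 152.4 / sin(33°) = 280 m

280 m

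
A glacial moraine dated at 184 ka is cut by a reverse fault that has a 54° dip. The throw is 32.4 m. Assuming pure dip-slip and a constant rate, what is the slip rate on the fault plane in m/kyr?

0.218 m/kyr

dip-slip = throw / sin(dip) = 32.4 m / sin(54°) = 40.05 m
rate = 40.05 m / 184 ka = 0.000218 m/yr = 0.218 m/kyr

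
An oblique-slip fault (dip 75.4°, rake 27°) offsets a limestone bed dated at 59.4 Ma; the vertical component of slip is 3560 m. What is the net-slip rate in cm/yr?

0.0136 cm/yr

dip-slip = throw / sin(dip) = 3560 / sin(75.4°) = 3679 m
net slip = dip-slip / sin(rake) = 3679 / sin(27°) = 8103 m
rate = 8103 m / 59.4 Ma = 0.000136 m/yr = 0.0136 cm/yr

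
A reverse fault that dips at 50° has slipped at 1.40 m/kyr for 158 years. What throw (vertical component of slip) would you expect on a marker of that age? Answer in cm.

16.9 cm

dip-slip = rate × time = 1.40 m/kyr × 158 years = 0.2212 m
throw = dip-slip × sin(dip) = 0.2212 × sin(50°) = 0.169 m = 16.9 cm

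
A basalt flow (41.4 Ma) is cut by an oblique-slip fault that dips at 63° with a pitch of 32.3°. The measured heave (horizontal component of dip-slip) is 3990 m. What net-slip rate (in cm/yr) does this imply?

dip-slip = heave / cos(dip) = 3990 / cos(63°) = 8789 m
net slip = dip-slip / sin(rake) = 8789 / sin(32.3°) = 16450 m
rate = 16450 m / 41.4 Ma = 0.000397 m/yr = 0.0397 cm/yr

0.0397 cm/yr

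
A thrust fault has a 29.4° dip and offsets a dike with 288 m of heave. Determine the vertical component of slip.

throw = heave × tan(dip) = 288 × tan(29.4°) = 162 m

162 m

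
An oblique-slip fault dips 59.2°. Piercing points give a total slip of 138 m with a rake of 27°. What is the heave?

32.1 m

dip-slip = net slip × sin(rake) = 138 m × sin(27°) = 62.65 m
heave = dip-slip × cos(dip) = 62.65 × cos(59.2°) = 32.1 m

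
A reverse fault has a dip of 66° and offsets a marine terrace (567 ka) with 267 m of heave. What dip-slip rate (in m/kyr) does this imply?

dip-slip = heave / cos(dip) = 267 m / cos(66°) = 656.4 m
rate = 656.4 m / 567 ka = 0.00116 m/yr = 1.16 m/kyr

1.16 m/kyr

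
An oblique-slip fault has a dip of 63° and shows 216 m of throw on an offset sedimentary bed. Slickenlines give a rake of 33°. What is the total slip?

445 m

dip-slip = throw / sin(dip) = 216 / sin(63°) = 242.4 m
net slip = dip-slip / sin(rake) = 242.4 / sin(33°) = 445 m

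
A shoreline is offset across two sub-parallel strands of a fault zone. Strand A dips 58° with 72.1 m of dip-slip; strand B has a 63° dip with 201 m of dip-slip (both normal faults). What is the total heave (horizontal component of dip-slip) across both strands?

129 m

heave_A = 72.1 × cos(58°) = 38.21 m
heave_B = 201 × cos(63°) = 91.25 m
total = 38.21 + 91.25 = 129 m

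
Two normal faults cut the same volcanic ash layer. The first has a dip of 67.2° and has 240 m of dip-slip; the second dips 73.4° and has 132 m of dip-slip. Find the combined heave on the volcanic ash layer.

heave_A = 240 × cos(67.2°) = 93 m
heave_B = 132 × cos(73.4°) = 37.71 m
total = 93 + 37.71 = 131 m

131 m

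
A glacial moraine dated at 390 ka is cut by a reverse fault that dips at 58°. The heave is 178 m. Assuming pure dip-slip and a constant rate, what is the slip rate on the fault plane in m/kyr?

0.861 m/kyr

dip-slip = heave / cos(dip) = 178 m / cos(58°) = 335.9 m
rate = 335.9 m / 390 ka = 0.000861 m/yr = 0.861 m/kyr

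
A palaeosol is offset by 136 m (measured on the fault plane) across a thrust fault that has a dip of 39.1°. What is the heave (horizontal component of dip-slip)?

heave = dip-slip × cos(dip) = 136 m × cos(39.1°) = 106 m

106 m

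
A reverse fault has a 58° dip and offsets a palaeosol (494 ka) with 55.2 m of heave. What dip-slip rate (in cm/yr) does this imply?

0.0211 cm/yr

dip-slip = heave / cos(dip) = 55.2 m / cos(58°) = 104.2 m
rate = 104.2 m / 494 ka = 0.000211 m/yr = 0.0211 cm/yr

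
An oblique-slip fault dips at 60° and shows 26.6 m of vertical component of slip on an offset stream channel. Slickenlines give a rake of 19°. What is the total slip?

dip-slip = throw / sin(dip) = 26.6 / sin(60°) = 30.72 m
net slip = dip-slip / sin(rake) = 30.72 / sin(19°) = 94.3 m

94.3 m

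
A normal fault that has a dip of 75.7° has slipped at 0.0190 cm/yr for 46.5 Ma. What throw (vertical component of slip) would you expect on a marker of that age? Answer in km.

8.56 km

dip-slip = rate × time = 0.0190 cm/yr × 46.5 Ma = 8835 m
throw = dip-slip × sin(dip) = 8835 × sin(75.7°) = 8560 m = 8.56 km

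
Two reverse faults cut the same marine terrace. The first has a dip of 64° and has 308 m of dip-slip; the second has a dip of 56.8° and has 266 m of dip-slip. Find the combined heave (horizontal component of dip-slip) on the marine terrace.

281 m

heave_A = 308 × cos(64°) = 135 m
heave_B = 266 × cos(56.8°) = 145.7 m
total = 135 + 145.7 = 281 m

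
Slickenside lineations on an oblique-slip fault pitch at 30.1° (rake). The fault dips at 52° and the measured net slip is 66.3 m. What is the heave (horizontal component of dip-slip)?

dip-slip = net slip × sin(rake) = 66.3 m × sin(30.1°) = 33.25 m
heave = dip-slip × cos(dip) = 33.25 × cos(52°) = 20.5 m

20.5 m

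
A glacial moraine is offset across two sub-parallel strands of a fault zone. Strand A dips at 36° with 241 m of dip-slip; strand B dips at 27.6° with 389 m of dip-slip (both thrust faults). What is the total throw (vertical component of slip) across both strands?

322 m

throw_A = 241 × sin(36°) = 141.7 m
throw_B = 389 × sin(27.6°) = 180.2 m
total = 141.7 + 180.2 = 322 m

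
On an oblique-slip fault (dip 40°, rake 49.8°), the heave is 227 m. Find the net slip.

dip-slip = heave / cos(dip) = 227 / cos(40°) = 296.3 m
net slip = dip-slip / sin(rake) = 296.3 / sin(49.8°) = 388 m

388 m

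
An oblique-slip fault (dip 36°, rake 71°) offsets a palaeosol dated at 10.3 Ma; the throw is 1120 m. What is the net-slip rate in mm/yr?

dip-slip = throw / sin(dip) = 1120 / sin(36°) = 1905 m
net slip = dip-slip / sin(rake) = 1905 / sin(71°) = 2015 m
rate = 2015 m / 10.3 Ma = 0.000196 m/yr = 0.196 mm/yr

0.196 mm/yr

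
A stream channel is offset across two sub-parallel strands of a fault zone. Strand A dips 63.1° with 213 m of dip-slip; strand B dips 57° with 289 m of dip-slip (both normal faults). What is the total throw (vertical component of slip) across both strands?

throw_A = 213 × sin(63.1°) = 190 m
throw_B = 289 × sin(57°) = 242.4 m
total = 190 + 242.4 = 432 m

432 m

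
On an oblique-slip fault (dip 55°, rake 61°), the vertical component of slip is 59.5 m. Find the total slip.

83 m

dip-slip = throw / sin(dip) = 59.5 / sin(55°) = 72.64 m
net slip = dip-slip / sin(rake) = 72.64 / sin(61°) = 83 m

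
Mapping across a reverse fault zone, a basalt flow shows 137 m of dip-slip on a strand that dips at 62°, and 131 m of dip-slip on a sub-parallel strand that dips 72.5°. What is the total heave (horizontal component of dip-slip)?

104 m

heave_A = 137 × cos(62°) = 64.32 m
heave_B = 131 × cos(72.5°) = 39.39 m
total = 64.32 + 39.39 = 104 m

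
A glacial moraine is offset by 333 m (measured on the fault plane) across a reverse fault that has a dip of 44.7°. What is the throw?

throw = dip-slip × sin(dip) = 333 m × sin(44.7°) = 234 m

234 m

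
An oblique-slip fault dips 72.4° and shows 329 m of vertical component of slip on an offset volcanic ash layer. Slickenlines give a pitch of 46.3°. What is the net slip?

477 m

dip-slip = throw / sin(dip) = 329 / sin(72.4°) = 345.2 m
net slip = dip-slip / sin(rake) = 345.2 / sin(46.3°) = 477 m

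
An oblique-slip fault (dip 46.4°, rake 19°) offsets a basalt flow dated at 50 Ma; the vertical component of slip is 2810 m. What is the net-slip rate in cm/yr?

0.0238 cm/yr

dip-slip = throw / sin(dip) = 2810 / sin(46.4°) = 3880 m
net slip = dip-slip / sin(rake) = 3880 / sin(19°) = 11920 m
rate = 11920 m / 50 Ma = 0.000238 m/yr = 0.0238 cm/yr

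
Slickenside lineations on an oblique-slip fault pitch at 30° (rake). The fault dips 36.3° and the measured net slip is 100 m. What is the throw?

dip-slip = net slip × sin(rake) = 100 m × sin(30°) = 50 m
throw = dip-slip × sin(dip) = 50 × sin(36.3°) = 29.6 m

29.6 m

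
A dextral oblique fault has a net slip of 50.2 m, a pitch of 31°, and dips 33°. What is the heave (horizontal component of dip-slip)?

21.7 m

dip-slip = net slip × sin(rake) = 50.2 m × sin(31°) = 25.85 m
heave = dip-slip × cos(dip) = 25.85 × cos(33°) = 21.7 m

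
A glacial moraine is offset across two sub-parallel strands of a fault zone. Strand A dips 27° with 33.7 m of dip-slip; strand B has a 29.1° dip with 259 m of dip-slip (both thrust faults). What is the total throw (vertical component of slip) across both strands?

141 m

throw_A = 33.7 × sin(27°) = 15.30 m
throw_B = 259 × sin(29.1°) = 126 m
total = 15.30 + 126 = 141 m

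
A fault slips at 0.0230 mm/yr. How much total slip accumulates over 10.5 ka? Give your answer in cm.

slip = rate × time = 0.0230 mm/yr × 10.5 ka = 0.241 m = 24.1 cm

24.1 cm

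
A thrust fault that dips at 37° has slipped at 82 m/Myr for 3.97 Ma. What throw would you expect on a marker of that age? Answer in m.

dip-slip = rate × time = 82 m/Myr × 3.97 Ma = 325.5 m
throw = dip-slip × sin(dip) = 325.5 × sin(37°) = 196 m

196 m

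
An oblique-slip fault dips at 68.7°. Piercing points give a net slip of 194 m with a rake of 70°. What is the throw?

dip-slip = net slip × sin(rake) = 194 m × sin(70°) = 182.3 m
throw = dip-slip × sin(dip) = 182.3 × sin(68.7°) = 170 m

170 m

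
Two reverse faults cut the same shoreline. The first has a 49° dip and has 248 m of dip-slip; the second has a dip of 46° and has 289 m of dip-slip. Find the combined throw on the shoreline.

395 m

throw_A = 248 × sin(49°) = 187.2 m
throw_B = 289 × sin(46°) = 207.9 m
total = 187.2 + 207.9 = 395 m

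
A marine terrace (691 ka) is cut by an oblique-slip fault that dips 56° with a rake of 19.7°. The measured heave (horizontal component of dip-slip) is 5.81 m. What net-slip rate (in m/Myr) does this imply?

dip-slip = heave / cos(dip) = 5.81 / cos(56°) = 10.39 m
net slip = dip-slip / sin(rake) = 10.39 / sin(19.7°) = 30.82 m
rate = 30.82 m / 691 ka = 0.0000446 m/yr = 44.6 m/Myr

44.6 m/Myr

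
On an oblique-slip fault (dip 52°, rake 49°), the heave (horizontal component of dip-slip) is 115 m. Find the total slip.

248 m

dip-slip = heave / cos(dip) = 115 / cos(52°) = 186.8 m
net slip = dip-slip / sin(rake) = 186.8 / sin(49°) = 248 m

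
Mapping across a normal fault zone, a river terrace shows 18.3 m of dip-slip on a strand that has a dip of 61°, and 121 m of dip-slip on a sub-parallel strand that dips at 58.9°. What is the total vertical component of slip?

120 m

throw_A = 18.3 × sin(61°) = 16.01 m
throw_B = 121 × sin(58.9°) = 103.6 m
total = 16.01 + 103.6 = 120 m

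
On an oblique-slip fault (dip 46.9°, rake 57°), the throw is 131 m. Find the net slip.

214 m

dip-slip = throw / sin(dip) = 131 / sin(46.9°) = 179.4 m
net slip = dip-slip / sin(rake) = 179.4 / sin(57°) = 214 m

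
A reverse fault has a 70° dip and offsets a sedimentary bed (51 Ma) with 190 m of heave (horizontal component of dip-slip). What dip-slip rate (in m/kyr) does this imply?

dip-slip = heave / cos(dip) = 190 m / cos(70°) = 555.5 m
rate = 555.5 m / 51 Ma = 0.0000109 m/yr = 0.0109 m/kyr

0.0109 m/kyr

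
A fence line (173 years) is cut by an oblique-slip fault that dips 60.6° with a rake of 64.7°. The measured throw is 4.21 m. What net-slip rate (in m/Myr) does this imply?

30900 m/Myr

dip-slip = throw / sin(dip) = 4.21 / sin(60.6°) = 4.832 m
net slip = dip-slip / sin(rake) = 4.832 / sin(64.7°) = 5.345 m
rate = 5.345 m / 173 years = 0.0309 m/yr = 30900 m/Myr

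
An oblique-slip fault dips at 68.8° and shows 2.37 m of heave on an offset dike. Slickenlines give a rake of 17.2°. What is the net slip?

22.2 m

dip-slip = heave / cos(dip) = 2.37 / cos(68.8°) = 6.554 m
net slip = dip-slip / sin(rake) = 6.554 / sin(17.2°) = 22.2 m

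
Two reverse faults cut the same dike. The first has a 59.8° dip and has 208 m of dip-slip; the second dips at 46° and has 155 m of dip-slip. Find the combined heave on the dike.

212 m

heave_A = 208 × cos(59.8°) = 104.6 m
heave_B = 155 × cos(46°) = 107.7 m
total = 104.6 + 107.7 = 212 m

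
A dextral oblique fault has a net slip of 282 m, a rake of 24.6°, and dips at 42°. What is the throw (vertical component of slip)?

78.6 m

dip-slip = net slip × sin(rake) = 282 m × sin(24.6°) = 117.4 m
throw = dip-slip × sin(dip) = 117.4 × sin(42°) = 78.6 m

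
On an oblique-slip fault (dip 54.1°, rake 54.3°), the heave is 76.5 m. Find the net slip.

dip-slip = heave / cos(dip) = 76.5 / cos(54.1°) = 130.5 m
net slip = dip-slip / sin(rake) = 130.5 / sin(54.3°) = 161 m

161 m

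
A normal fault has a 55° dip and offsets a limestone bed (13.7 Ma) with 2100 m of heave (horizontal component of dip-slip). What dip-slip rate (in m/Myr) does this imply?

267 m/Myr

dip-slip = heave / cos(dip) = 2100 m / cos(55°) = 3661 m
rate = 3661 m / 13.7 Ma = 0.000267 m/yr = 267 m/Myr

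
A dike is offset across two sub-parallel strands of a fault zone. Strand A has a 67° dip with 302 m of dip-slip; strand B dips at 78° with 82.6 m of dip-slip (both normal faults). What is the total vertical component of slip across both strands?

359 m

throw_A = 302 × sin(67°) = 278 m
throw_B = 82.6 × sin(78°) = 80.79 m
total = 278 + 80.79 = 359 m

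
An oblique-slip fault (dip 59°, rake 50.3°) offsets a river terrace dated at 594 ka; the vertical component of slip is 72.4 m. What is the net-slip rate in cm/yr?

dip-slip = throw / sin(dip) = 72.4 / sin(59°) = 84.46 m
net slip = dip-slip / sin(rake) = 84.46 / sin(50.3°) = 109.8 m
rate = 109.8 m / 594 ka = 0.000185 m/yr = 0.0185 cm/yr

0.0185 cm/yr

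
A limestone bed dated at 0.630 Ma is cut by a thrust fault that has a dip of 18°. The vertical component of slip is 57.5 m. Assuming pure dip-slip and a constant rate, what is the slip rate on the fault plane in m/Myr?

dip-slip = throw / sin(dip) = 57.5 m / sin(18°) = 186.1 m
rate = 186.1 m / 0.630 Ma = 0.000295 m/yr = 295 m/Myr

295 m/Myr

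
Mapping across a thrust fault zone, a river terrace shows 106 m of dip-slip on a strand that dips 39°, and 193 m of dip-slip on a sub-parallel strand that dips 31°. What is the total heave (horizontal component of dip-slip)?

heave_A = 106 × cos(39°) = 82.38 m
heave_B = 193 × cos(31°) = 165.4 m
total = 82.38 + 165.4 = 248 m

248 m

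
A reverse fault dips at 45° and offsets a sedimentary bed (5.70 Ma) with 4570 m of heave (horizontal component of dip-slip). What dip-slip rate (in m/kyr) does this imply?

1.13 m/kyr

dip-slip = heave / cos(dip) = 4570 m / cos(45°) = 6463 m
rate = 6463 m / 5.70 Ma = 0.00113 m/yr = 1.13 m/kyr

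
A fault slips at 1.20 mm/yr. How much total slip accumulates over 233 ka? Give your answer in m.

slip = rate × time = 1.20 mm/yr × 233 ka = 280 m

280 m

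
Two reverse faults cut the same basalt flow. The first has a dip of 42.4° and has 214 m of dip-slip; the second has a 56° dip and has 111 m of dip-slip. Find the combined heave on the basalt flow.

heave_A = 214 × cos(42.4°) = 158 m
heave_B = 111 × cos(56°) = 62.07 m
total = 158 + 62.07 = 220 m

220 m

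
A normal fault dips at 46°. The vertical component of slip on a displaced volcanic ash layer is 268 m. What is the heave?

heave = throw / tan(dip) = 268 / tan(46°) = 259 m

259 m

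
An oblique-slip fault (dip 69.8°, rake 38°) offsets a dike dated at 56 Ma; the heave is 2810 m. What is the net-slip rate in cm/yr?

0.0236 cm/yr

dip-slip = heave / cos(dip) = 2810 / cos(69.8°) = 8138 m
net slip = dip-slip / sin(rake) = 8138 / sin(38°) = 13220 m
rate = 13220 m / 56 Ma = 0.000236 m/yr = 0.0236 cm/yr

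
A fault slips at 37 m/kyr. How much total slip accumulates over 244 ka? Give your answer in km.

9.03 km

slip = rate × time = 37 m/kyr × 244 ka = 9030 m = 9.03 km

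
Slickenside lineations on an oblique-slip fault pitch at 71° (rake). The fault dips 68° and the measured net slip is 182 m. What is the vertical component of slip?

160 m

dip-slip = net slip × sin(rake) = 182 m × sin(71°) = 172.1 m
throw = dip-slip × sin(dip) = 172.1 × sin(68°) = 160 m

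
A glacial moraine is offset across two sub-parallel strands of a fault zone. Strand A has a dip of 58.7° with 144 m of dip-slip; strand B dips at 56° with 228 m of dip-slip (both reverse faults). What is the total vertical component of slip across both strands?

312 m

throw_A = 144 × sin(58.7°) = 123 m
throw_B = 228 × sin(56°) = 189 m
total = 123 + 189 = 312 m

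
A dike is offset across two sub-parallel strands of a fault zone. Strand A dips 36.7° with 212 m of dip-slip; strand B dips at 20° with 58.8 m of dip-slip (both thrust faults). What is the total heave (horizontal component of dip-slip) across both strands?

heave_A = 212 × cos(36.7°) = 170 m
heave_B = 58.8 × cos(20°) = 55.25 m
total = 170 + 55.25 = 225 m

225 m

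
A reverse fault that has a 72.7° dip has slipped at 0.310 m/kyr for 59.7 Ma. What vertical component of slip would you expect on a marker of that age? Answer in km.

dip-slip = rate × time = 0.310 m/kyr × 59.7 Ma = 18510 m
throw = dip-slip × sin(dip) = 18510 × sin(72.7°) = 17700 m = 17.7 km

17.7 km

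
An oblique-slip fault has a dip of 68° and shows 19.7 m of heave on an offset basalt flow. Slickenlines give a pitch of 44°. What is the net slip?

75.7 m

dip-slip = heave / cos(dip) = 19.7 / cos(68°) = 52.59 m
net slip = dip-slip / sin(rake) = 52.59 / sin(44°) = 75.7 m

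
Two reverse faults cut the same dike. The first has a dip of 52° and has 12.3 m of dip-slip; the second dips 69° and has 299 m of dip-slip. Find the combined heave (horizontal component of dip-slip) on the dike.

heave_A = 12.3 × cos(52°) = 7.573 m
heave_B = 299 × cos(69°) = 107.2 m
total = 7.573 + 107.2 = 115 m

115 m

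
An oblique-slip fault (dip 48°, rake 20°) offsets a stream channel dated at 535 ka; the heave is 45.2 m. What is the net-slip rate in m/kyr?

dip-slip = heave / cos(dip) = 45.2 / cos(48°) = 67.55 m
net slip = dip-slip / sin(rake) = 67.55 / sin(20°) = 197.5 m
rate = 197.5 m / 535 ka = 0.000369 m/yr = 0.369 m/kyr

0.369 m/kyr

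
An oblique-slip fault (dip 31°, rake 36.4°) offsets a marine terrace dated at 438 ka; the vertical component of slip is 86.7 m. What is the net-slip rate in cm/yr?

dip-slip = throw / sin(dip) = 86.7 / sin(31°) = 168.3 m
net slip = dip-slip / sin(rake) = 168.3 / sin(36.4°) = 283.7 m
rate = 283.7 m / 438 ka = 0.000648 m/yr = 0.0648 cm/yr

0.0648 cm/yr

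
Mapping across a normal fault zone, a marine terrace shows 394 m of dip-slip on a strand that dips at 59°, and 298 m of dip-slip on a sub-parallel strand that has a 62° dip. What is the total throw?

601 m

throw_A = 394 × sin(59°) = 337.7 m
throw_B = 298 × sin(62°) = 263.1 m
total = 337.7 + 263.1 = 601 m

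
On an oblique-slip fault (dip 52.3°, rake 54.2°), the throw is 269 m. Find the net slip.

419 m

dip-slip = throw / sin(dip) = 269 / sin(52.3°) = 340 m
net slip = dip-slip / sin(rake) = 340 / sin(54.2°) = 419 m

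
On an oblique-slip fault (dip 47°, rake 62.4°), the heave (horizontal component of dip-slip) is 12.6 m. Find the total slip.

dip-slip = heave / cos(dip) = 12.6 / cos(47°) = 18.48 m
net slip = dip-slip / sin(rake) = 18.48 / sin(62.4°) = 20.8 m

20.8 m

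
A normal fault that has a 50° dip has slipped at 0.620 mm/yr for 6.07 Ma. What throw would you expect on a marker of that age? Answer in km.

2.88 km

dip-slip = rate × time = 0.620 mm/yr × 6.07 Ma = 3763 m
throw = dip-slip × sin(dip) = 3763 × sin(50°) = 2880 m = 2.88 km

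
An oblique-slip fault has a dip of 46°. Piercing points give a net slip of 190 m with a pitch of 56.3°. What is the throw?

114 m

dip-slip = net slip × sin(rake) = 190 m × sin(56.3°) = 158.1 m
throw = dip-slip × sin(dip) = 158.1 × sin(46°) = 114 m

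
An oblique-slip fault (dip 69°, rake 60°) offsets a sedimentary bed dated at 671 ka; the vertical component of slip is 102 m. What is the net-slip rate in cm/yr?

dip-slip = throw / sin(dip) = 102 / sin(69°) = 109.3 m
net slip = dip-slip / sin(rake) = 109.3 / sin(60°) = 126.2 m
rate = 126.2 m / 671 ka = 0.000188 m/yr = 0.0188 cm/yr

0.0188 cm/yr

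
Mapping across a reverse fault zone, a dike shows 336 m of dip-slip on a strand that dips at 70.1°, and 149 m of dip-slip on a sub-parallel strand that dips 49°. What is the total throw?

428 m

throw_A = 336 × sin(70.1°) = 315.9 m
throw_B = 149 × sin(49°) = 112.5 m
total = 315.9 + 112.5 = 428 m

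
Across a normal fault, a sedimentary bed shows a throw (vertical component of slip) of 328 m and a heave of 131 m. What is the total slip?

net slip = √(throw² + heave²) = √(328² + 131²) = 353 m

353 m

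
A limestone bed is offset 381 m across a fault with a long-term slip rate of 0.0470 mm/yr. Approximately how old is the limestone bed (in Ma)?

age = offset / rate = 381 m / (0.0470 mm/yr) = 8.11e+06 yr = 8.11 Ma

8.11 Ma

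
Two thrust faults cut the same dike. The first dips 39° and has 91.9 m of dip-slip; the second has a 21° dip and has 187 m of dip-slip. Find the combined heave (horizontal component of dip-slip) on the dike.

246 m

heave_A = 91.9 × cos(39°) = 71.42 m
heave_B = 187 × cos(21°) = 174.6 m
total = 71.42 + 174.6 = 246 m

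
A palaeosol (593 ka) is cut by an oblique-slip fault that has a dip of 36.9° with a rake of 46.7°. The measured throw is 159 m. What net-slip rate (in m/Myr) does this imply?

614 m/Myr

dip-slip = throw / sin(dip) = 159 / sin(36.9°) = 264.8 m
net slip = dip-slip / sin(rake) = 264.8 / sin(46.7°) = 363.9 m
rate = 363.9 m / 593 ka = 0.000614 m/yr = 614 m/Myr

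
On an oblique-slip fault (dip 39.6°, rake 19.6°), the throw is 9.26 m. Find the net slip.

dip-slip = throw / sin(dip) = 9.26 / sin(39.6°) = 14.53 m
net slip = dip-slip / sin(rake) = 14.53 / sin(19.6°) = 43.3 m

43.3 m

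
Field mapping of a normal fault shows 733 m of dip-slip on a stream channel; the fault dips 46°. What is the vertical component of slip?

throw = dip-slip × sin(dip) = 733 m × sin(46°) = 527 m

527 m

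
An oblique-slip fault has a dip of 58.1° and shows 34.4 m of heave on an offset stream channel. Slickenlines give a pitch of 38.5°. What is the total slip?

dip-slip = heave / cos(dip) = 34.4 / cos(58.1°) = 65.10 m
net slip = dip-slip / sin(rake) = 65.10 / sin(38.5°) = 105 m

105 m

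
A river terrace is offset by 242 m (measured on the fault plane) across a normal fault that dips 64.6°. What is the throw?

throw = dip-slip × sin(dip) = 242 m × sin(64.6°) = 219 m

219 m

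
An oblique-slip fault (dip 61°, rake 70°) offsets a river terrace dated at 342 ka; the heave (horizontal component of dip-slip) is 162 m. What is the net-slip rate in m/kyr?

dip-slip = heave / cos(dip) = 162 / cos(61°) = 334.2 m
net slip = dip-slip / sin(rake) = 334.2 / sin(70°) = 355.6 m
rate = 355.6 m / 342 ka = 0.00104 m/yr = 1.04 m/kyr

1.04 m/kyr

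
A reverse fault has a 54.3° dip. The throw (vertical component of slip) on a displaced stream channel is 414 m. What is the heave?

297 m

heave = throw / tan(dip) = 414 / tan(54.3°) = 297 m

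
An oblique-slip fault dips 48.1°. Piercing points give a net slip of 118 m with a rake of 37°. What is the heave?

dip-slip = net slip × sin(rake) = 118 m × sin(37°) = 71.01 m
heave = dip-slip × cos(dip) = 71.01 × cos(48.1°) = 47.4 m

47.4 m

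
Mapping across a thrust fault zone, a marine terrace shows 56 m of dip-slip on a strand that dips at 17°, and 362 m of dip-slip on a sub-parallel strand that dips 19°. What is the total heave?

396 m

heave_A = 56 × cos(17°) = 53.55 m
heave_B = 362 × cos(19°) = 342.3 m
total = 53.55 + 342.3 = 396 m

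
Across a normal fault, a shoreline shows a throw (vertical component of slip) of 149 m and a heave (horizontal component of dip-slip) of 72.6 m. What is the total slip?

166 m

net slip = √(throw² + heave²) = √(149² + 72.6²) = 166 m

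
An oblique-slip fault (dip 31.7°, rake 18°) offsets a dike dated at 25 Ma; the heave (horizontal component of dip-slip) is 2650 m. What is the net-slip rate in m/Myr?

403 m/Myr

dip-slip = heave / cos(dip) = 2650 / cos(31.7°) = 3115 m
net slip = dip-slip / sin(rake) = 3115 / sin(18°) = 10080 m
rate = 10080 m / 25 Ma = 0.000403 m/yr = 403 m/Myr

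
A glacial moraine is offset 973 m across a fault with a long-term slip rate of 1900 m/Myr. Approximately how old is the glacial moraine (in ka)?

age = offset / rate = 973 m / (1900 m/Myr) = 512000 yr = 512 ka

512 ka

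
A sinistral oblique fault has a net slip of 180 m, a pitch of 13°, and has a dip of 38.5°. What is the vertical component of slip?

25.2 m

dip-slip = net slip × sin(rake) = 180 m × sin(13°) = 40.49 m
throw = dip-slip × sin(dip) = 40.49 × sin(38.5°) = 25.2 m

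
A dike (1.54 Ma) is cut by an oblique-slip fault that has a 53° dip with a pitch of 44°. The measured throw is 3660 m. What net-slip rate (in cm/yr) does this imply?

dip-slip = throw / sin(dip) = 3660 / sin(53°) = 4583 m
net slip = dip-slip / sin(rake) = 4583 / sin(44°) = 6597 m
rate = 6597 m / 1.54 Ma = 0.00428 m/yr = 0.428 cm/yr

0.428 cm/yr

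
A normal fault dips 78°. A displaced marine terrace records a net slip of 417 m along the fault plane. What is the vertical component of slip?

408 m

throw = dip-slip × sin(dip) = 417 m × sin(78°) = 408 m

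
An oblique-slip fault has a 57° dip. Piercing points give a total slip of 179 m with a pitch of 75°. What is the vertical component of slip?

dip-slip = net slip × sin(rake) = 179 m × sin(75°) = 172.9 m
throw = dip-slip × sin(dip) = 172.9 × sin(57°) = 145 m

145 m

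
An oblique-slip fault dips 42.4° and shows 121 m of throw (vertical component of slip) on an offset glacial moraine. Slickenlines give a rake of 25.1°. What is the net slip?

dip-slip = throw / sin(dip) = 121 / sin(42.4°) = 179.4 m
net slip = dip-slip / sin(rake) = 179.4 / sin(25.1°) = 423 m

423 m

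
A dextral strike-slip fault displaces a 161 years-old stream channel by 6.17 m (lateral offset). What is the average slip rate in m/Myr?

38300 m/Myr

rate = 6.17 m / 161 years = 0.0383 m/yr = 38300 m/Myr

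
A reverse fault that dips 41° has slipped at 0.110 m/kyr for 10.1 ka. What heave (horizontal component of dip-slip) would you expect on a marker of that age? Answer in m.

dip-slip = rate × time = 0.110 m/kyr × 10.1 ka = 1.111 m
heave = dip-slip × cos(dip) = 1.111 × cos(41°) = 0.838 m

0.838 m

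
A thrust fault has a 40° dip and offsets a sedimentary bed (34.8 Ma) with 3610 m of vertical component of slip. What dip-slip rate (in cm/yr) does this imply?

dip-slip = throw / sin(dip) = 3610 m / sin(40°) = 5616 m
rate = 5616 m / 34.8 Ma = 0.000161 m/yr = 0.0161 cm/yr

0.0161 cm/yr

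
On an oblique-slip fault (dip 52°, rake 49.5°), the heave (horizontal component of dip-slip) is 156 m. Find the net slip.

dip-slip = heave / cos(dip) = 156 / cos(52°) = 253.4 m
net slip = dip-slip / sin(rake) = 253.4 / sin(49.5°) = 333 m

333 m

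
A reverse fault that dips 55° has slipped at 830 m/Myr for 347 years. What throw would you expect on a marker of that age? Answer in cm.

23.6 cm

dip-slip = rate × time = 830 m/Myr × 347 years = 0.2880 m
throw = dip-slip × sin(dip) = 0.2880 × sin(55°) = 0.236 m = 23.6 cm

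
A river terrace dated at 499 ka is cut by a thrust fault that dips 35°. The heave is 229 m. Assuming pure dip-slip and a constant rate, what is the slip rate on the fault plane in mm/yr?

0.560 mm/yr

dip-slip = heave / cos(dip) = 229 m / cos(35°) = 279.6 m
rate = 279.6 m / 499 ka = 0.000560 m/yr = 0.560 mm/yr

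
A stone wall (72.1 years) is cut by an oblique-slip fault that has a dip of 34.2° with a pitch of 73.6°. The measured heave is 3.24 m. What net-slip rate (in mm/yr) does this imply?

56.6 mm/yr

dip-slip = heave / cos(dip) = 3.24 / cos(34.2°) = 3.917 m
net slip = dip-slip / sin(rake) = 3.917 / sin(73.6°) = 4.084 m
rate = 4.084 m / 72.1 years = 0.0566 m/yr = 56.6 mm/yr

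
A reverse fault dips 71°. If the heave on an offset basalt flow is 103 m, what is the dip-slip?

dip-slip = heave / cos(dip) = 103 / cos(71°) = 316 m

316 m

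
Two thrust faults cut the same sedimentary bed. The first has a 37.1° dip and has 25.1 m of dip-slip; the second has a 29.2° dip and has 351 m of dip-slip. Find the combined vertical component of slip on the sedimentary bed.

186 m

throw_A = 25.1 × sin(37.1°) = 15.14 m
throw_B = 351 × sin(29.2°) = 171.2 m
total = 15.14 + 171.2 = 186 m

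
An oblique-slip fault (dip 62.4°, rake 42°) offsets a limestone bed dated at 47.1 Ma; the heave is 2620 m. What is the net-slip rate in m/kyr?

dip-slip = heave / cos(dip) = 2620 / cos(62.4°) = 5655 m
net slip = dip-slip / sin(rake) = 5655 / sin(42°) = 8451 m
rate = 8451 m / 47.1 Ma = 0.000179 m/yr = 0.179 m/kyr

0.179 m/kyr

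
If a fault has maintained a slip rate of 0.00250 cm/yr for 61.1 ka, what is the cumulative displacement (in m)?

slip = rate × time = 0.00250 cm/yr × 61.1 ka = 1.53 m

1.53 m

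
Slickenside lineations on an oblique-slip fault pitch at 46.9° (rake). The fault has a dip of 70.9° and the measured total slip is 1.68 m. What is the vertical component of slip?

dip-slip = net slip × sin(rake) = 1.68 m × sin(46.9°) = 1.227 m
throw = dip-slip × sin(dip) = 1.227 × sin(70.9°) = 1.16 m

1.16 m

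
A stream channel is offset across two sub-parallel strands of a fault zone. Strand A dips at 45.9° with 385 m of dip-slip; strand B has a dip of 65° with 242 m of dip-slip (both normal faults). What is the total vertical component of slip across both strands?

496 m

throw_A = 385 × sin(45.9°) = 276.5 m
throw_B = 242 × sin(65°) = 219.3 m
total = 276.5 + 219.3 = 496 m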